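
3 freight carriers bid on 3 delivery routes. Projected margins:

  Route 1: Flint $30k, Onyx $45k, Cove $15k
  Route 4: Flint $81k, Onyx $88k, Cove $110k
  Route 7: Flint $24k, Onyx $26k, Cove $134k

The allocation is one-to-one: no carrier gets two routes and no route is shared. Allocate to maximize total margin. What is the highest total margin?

This is the linear assignment problem.
Optimal: Flint→Route 4 ($81k), Onyx→Route 1 ($45k), Cove→Route 7 ($134k) — total 81+45+134 = $260k.
Column-greedy (each route in turn goes to its best remaining carrier) gives $179k, worse by 81.
Next-best assignment: Flint→Route 1, Onyx→Route 4, Cove→Route 7 = $252k.
Swapping Flint↔Cove (Flint→Route 7 $24k, Cove→Route 4 $110k) loses 81.
Every other assignment is strictly worse.

Maximum total: $260k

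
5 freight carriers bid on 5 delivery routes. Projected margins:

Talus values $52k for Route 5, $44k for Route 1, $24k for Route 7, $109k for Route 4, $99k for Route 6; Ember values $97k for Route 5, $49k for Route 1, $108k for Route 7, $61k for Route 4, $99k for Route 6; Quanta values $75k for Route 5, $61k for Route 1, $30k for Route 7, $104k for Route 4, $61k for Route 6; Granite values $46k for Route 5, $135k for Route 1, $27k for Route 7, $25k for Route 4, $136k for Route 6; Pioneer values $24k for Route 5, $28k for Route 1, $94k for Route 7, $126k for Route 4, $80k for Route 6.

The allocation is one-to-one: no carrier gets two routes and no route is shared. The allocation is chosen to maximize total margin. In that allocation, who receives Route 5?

Optimal: Talus→Route 6 ($99k), Ember→Route 7 ($108k), Quanta→Route 5 ($75k), Granite→Route 1 ($135k), Pioneer→Route 4 ($126k) — total 99+108+75+135+126 = $543k.
Row-greedy (each carrier in turn takes its best remaining route) gives $456k, worse by 87.
Quanta's own top route is Route 4 ($104k), but forcing Quanta→Route 4 and reassigning the rest optimally gives only $529k — worse by 14.

Quanta receives Route 5.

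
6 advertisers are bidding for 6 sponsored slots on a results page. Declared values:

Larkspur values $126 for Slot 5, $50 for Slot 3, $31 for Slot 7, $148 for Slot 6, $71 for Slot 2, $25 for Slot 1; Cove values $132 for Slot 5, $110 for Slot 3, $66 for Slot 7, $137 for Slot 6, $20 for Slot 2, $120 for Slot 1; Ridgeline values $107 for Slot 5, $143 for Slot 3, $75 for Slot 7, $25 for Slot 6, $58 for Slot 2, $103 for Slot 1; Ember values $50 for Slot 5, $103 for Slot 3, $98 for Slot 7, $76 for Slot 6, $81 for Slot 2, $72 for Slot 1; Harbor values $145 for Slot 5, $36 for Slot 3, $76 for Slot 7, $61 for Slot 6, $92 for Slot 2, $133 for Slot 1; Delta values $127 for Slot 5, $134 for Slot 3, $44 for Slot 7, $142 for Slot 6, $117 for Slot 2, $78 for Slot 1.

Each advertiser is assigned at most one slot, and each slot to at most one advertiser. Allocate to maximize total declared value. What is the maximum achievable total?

Optimal: Larkspur→Slot 6 ($148), Cove→Slot 5 ($132), Ridgeline→Slot 3 ($143), Ember→Slot 7 ($98), Harbor→Slot 1 ($133), Delta→Slot 2 ($117) — total 148+132+143+98+133+117 = $771.

Maximum total: $771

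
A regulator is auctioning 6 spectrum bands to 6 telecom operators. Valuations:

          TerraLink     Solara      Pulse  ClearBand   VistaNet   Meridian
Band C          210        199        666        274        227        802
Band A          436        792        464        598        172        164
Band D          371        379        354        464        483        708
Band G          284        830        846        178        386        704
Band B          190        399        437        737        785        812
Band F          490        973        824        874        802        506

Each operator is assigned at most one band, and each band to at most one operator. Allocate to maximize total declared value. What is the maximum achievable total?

Max total: $4470M

This is a one-to-one assignment (maximum-weight bipartite matching).
Optimal: TerraLink→Band D ($371M), Solara→Band A ($792M), Pulse→Band G ($846M), ClearBand→Band F ($874M), VistaNet→Band B ($785M), Meridian→Band C ($802M) — total 371+792+846+874+785+802 = $4470M.
Column-greedy (each band in turn goes to its best remaining operator) gives $4150M, worse by 320.
Swapping ClearBand↔Pulse (ClearBand→Band G $178M, Pulse→Band F $824M) loses 718.
Every other assignment is strictly worse.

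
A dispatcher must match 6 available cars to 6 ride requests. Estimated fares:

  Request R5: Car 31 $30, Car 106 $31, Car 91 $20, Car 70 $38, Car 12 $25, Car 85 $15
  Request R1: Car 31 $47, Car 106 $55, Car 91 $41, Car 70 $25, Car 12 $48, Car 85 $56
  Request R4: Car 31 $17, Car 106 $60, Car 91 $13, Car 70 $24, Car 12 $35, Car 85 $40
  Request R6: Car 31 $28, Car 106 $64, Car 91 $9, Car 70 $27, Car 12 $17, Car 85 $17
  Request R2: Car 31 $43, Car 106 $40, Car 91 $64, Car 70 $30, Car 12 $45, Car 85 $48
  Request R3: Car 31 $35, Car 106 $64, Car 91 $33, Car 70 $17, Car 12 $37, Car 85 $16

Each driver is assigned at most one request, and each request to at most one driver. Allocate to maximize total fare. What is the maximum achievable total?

This is a one-to-one assignment (maximum-weight bipartite matching).
Optimal: Car 31→Request R3 ($35), Car 106→Request R6 ($64), Car 91→Request R2 ($64), Car 70→Request R5 ($38), Car 12→Request R4 ($35), Car 85→Request R1 ($56) — total 35+64+64+38+35+56 = $292.
Row-greedy (each driver in turn takes its best remaining request) gives $290, worse by 2.

Max total: $292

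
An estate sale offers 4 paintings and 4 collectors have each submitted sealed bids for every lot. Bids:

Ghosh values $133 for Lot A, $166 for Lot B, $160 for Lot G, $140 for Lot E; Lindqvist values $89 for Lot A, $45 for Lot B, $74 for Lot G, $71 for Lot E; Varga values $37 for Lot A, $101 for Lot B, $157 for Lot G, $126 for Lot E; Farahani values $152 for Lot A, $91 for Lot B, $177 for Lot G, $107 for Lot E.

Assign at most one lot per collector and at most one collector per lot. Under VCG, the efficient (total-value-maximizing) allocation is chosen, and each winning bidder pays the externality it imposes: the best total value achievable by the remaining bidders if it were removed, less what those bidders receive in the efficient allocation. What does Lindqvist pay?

Lindqvist pays $6.

Efficient allocation: Ghosh→Lot B ($166), Lindqvist→Lot A ($89), Varga→Lot E ($126), Farahani→Lot G ($177); total welfare W = $558.
Lindqvist receives Lot A at value $89, so the others get W − 89 = $469.
Without Lindqvist: best allocation of the remaining 3 bidders over all 4 lots is Ghosh→Lot B ($166), Varga→Lot G ($157), Farahani→Lot A ($152), total $475.
VCG payment = (others' best without Lindqvist) − (others' welfare with Lindqvist) = 475 − 469 = $6.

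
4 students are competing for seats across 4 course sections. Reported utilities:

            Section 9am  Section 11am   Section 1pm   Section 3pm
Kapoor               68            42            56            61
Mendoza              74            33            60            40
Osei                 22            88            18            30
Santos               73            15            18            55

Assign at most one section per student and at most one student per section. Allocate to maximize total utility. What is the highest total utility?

Max total: 282 points

Optimal: Kapoor→Section 3pm (61 points), Mendoza→Section 1pm (60 points), Osei→Section 11am (88 points), Santos→Section 9am (73 points) — total 61+60+88+73 = 282 points.
Next-best assignment: Kapoor→Section 1pm, Mendoza→Section 9am, Osei→Section 11am, Santos→Section 3pm = 273 points.
Swapping Osei↔Kapoor (Osei→Section 3pm 30 points, Kapoor→Section 11am 42 points) loses 77.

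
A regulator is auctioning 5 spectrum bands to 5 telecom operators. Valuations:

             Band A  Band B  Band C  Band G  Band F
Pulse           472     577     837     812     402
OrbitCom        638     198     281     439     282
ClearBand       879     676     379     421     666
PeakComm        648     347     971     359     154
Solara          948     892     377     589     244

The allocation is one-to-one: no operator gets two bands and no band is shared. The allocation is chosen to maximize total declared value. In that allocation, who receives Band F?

ClearBand receives Band F.

Optimal: Pulse→Band G ($812M), OrbitCom→Band A ($638M), ClearBand→Band F ($666M), PeakComm→Band C ($971M), Solara→Band B ($892M) — total 812+638+666+971+892 = $3979M.
Max-entry greedy (repeatedly take the single best remaining cell) gives $3689M, worse by 290.
Next-best assignment: Pulse→Band G, OrbitCom→Band F, ClearBand→Band A, PeakComm→Band C, Solara→Band B = $3836M.
Checked against all permutations: $3979M is optimal.
ClearBand's own top band is Band A ($879M), but forcing ClearBand→Band A and reassigning the rest optimally gives only $3836M — worse by 143.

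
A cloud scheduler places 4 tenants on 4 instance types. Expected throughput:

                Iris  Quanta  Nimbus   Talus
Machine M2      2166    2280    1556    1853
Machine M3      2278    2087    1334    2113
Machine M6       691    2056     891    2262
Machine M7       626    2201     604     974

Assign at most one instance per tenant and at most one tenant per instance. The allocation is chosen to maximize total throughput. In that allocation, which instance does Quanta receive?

Optimal: Iris→Machine M3 (2278 ops/s), Quanta→Machine M7 (2201 ops/s), Nimbus→Machine M2 (1556 ops/s), Talus→Machine M6 (2262 ops/s) — total 2278+2201+1556+2262 = 8297 ops/s.
Column-greedy (each instance in turn goes to its best remaining tenant) gives 7424 ops/s, worse by 873.
Next-best assignment: Iris→Machine M2, Quanta→Machine M7, Nimbus→Machine M3, Talus→Machine M6 = 7963 ops/s.
Quanta's own top instance is Machine M2 (2280 ops/s), but forcing Quanta→Machine M2 and reassigning the rest optimally gives only 7424 ops/s — worse by 873.

Quanta receives Machine M7.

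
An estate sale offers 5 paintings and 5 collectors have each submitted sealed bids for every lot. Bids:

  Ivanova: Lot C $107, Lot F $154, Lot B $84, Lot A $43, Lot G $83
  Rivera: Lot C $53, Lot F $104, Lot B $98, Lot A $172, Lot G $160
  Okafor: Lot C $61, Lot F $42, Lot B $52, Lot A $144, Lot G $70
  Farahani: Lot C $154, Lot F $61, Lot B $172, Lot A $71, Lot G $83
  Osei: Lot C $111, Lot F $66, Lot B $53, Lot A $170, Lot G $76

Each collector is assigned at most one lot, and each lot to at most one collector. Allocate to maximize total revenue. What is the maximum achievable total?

This is the linear assignment problem.
Optimal: Ivanova→Lot F ($154), Rivera→Lot G ($160), Okafor→Lot A ($144), Farahani→Lot B ($172), Osei→Lot C ($111) — total 154+160+144+172+111 = $741.
Column-greedy (each lot in turn goes to its best remaining collector) gives $646, worse by 95.
Next-best assignment: Ivanova→Lot F, Rivera→Lot G, Okafor→Lot C, Farahani→Lot B, Osei→Lot A = $717.

Max total: $741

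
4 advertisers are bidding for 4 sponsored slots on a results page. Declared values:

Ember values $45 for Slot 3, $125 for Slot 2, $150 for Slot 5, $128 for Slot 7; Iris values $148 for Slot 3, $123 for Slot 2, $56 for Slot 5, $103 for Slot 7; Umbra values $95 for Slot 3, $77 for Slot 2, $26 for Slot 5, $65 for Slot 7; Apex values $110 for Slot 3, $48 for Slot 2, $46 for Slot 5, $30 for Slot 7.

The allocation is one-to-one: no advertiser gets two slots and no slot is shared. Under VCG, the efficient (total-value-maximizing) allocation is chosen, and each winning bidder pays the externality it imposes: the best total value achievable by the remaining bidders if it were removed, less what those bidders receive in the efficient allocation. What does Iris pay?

Efficient allocation: Ember→Slot 5 ($150), Iris→Slot 2 ($123), Umbra→Slot 7 ($65), Apex→Slot 3 ($110); total welfare W = $448.
Iris receives Slot 2 at value $123, so the others get W − 123 = $325.
Without Iris: best allocation of the remaining 3 bidders over all 4 slots is Ember→Slot 5 ($150), Umbra→Slot 2 ($77), Apex→Slot 3 ($110), total $337.
VCG payment = (others' best without Iris) − (others' welfare with Iris) = 337 − 325 = $12.

Iris pays $12.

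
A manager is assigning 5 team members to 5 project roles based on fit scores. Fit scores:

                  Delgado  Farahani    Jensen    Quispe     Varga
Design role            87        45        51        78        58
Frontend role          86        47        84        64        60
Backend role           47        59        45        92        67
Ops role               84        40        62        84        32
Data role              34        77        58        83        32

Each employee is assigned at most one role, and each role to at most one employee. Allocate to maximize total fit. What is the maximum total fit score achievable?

Maximum total: 399 pts

Optimal: Delgado→Design role (87 pts), Farahani→Data role (77 pts), Jensen→Frontend role (84 pts), Quispe→Ops role (84 pts), Varga→Backend role (67 pts) — total 87+77+84+84+67 = 399 pts.
Max-entry greedy (repeatedly take the single best remaining cell) gives 372 pts, worse by 27.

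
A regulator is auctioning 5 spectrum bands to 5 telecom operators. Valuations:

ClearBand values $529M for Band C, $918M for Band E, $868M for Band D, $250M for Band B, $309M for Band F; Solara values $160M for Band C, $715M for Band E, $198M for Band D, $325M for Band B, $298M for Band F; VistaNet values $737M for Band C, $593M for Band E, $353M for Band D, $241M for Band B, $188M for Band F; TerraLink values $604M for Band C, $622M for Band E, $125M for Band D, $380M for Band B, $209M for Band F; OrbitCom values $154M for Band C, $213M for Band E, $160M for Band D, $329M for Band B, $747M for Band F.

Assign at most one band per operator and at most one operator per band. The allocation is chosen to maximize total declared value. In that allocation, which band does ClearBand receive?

ClearBand receives Band D.

Optimal: ClearBand→Band D ($868M), Solara→Band E ($715M), VistaNet→Band C ($737M), TerraLink→Band B ($380M), OrbitCom→Band F ($747M) — total 868+715+737+380+747 = $3447M.
Max-entry greedy (repeatedly take the single best remaining cell) gives $2980M, worse by 467.
Every other assignment is strictly worse.
ClearBand's own top band is Band E ($918M), but forcing ClearBand→Band E and reassigning the rest optimally gives only $2980M — worse by 467.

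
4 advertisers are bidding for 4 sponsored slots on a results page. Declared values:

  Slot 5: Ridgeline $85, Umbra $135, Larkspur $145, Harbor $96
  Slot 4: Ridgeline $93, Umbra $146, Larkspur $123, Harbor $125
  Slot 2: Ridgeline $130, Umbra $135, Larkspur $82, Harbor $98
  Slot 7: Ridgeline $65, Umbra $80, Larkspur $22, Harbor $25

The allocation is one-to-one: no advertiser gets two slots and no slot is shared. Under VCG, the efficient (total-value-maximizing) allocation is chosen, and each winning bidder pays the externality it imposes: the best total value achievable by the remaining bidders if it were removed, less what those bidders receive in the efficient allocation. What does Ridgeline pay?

Efficient allocation: Ridgeline→Slot 2 ($130), Umbra→Slot 7 ($80), Larkspur→Slot 5 ($145), Harbor→Slot 4 ($125); total welfare W = $480.
Ridgeline receives Slot 2 at value $130, so the others get W − 130 = $350.
Without Ridgeline: best allocation of the remaining 3 bidders over all 4 slots is Umbra→Slot 2 ($135), Larkspur→Slot 5 ($145), Harbor→Slot 4 ($125), total $405.
VCG payment = (others' best without Ridgeline) − (others' welfare with Ridgeline) = 405 − 350 = $55.

Ridgeline pays $55.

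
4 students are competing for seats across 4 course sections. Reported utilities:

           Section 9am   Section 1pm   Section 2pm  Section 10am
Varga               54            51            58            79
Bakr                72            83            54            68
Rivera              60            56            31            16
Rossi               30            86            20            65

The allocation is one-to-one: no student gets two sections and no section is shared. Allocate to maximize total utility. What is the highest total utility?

Optimal: Varga→Section 10am (79 points), Bakr→Section 2pm (54 points), Rivera→Section 9am (60 points), Rossi→Section 1pm (86 points) — total 79+54+60+86 = 279 points.
Column-greedy (each section in turn goes to its best remaining student) gives 232 points, worse by 47.
Every other assignment is strictly worse.

Maximum total: 279 points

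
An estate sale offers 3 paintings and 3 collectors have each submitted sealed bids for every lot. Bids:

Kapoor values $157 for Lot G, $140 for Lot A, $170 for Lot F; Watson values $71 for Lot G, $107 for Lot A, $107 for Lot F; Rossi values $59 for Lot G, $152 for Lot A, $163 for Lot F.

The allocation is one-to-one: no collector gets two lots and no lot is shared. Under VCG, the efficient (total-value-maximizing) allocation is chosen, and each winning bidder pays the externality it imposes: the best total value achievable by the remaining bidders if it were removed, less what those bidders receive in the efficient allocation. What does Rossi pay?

Efficient allocation: Kapoor→Lot G ($157), Watson→Lot A ($107), Rossi→Lot F ($163); total welfare W = $427.
Rossi receives Lot F at value $163, so the others get W − 163 = $264.
Without Rossi: best allocation of the remaining 2 bidders over all 3 lots is Kapoor→Lot F ($170), Watson→Lot A ($107), total $277.
VCG payment = (others' best without Rossi) − (others' welfare with Rossi) = 277 − 264 = $13.

Rossi pays $13.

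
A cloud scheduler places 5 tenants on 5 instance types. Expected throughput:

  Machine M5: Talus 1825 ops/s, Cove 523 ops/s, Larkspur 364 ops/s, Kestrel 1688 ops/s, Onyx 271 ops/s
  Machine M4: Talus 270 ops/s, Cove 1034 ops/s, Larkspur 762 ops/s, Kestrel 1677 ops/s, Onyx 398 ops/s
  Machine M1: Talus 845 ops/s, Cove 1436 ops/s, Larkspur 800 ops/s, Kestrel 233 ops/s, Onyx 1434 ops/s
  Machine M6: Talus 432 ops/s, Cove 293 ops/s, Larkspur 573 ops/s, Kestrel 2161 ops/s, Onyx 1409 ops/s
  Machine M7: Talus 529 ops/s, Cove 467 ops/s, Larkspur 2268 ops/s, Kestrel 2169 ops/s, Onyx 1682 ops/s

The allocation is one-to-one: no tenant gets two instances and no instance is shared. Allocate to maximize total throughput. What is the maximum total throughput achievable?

Max total: 8722 ops/s

Optimal: Talus→Machine M5 (1825 ops/s), Cove→Machine M4 (1034 ops/s), Larkspur→Machine M7 (2268 ops/s), Kestrel→Machine M6 (2161 ops/s), Onyx→Machine M1 (1434 ops/s) — total 1825+1034+2268+2161+1434 = 8722 ops/s.
Max-entry greedy (repeatedly take the single best remaining cell) gives 8088 ops/s, worse by 634.
Swapping Larkspur↔Onyx (Larkspur→Machine M1 800 ops/s, Onyx→Machine M7 1682 ops/s) loses 1220.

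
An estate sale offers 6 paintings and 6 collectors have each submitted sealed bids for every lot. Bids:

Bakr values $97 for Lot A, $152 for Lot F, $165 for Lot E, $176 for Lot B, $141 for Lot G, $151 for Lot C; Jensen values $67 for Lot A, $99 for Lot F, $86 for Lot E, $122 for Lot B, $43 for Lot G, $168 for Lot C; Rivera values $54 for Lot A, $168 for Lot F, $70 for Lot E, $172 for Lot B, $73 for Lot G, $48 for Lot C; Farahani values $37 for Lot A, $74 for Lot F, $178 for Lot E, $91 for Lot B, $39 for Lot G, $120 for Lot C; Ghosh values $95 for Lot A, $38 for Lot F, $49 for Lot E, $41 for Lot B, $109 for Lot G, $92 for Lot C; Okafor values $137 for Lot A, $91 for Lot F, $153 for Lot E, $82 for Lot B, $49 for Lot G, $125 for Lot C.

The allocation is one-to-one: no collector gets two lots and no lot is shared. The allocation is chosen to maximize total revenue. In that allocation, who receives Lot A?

Okafor receives Lot A.

Optimal: Bakr→Lot B ($176), Jensen→Lot C ($168), Rivera→Lot F ($168), Farahani→Lot E ($178), Ghosh→Lot G ($109), Okafor→Lot A ($137) — total 176+168+168+178+109+137 = $936.
Next-best assignment: Bakr→Lot F, Jensen→Lot C, Rivera→Lot B, Farahani→Lot E, Ghosh→Lot G, Okafor→Lot A = $916.
Every other assignment is strictly worse.
Okafor's own top lot is Lot E ($153), but forcing Okafor→Lot E and reassigning the rest optimally gives only $816 — worse by 120.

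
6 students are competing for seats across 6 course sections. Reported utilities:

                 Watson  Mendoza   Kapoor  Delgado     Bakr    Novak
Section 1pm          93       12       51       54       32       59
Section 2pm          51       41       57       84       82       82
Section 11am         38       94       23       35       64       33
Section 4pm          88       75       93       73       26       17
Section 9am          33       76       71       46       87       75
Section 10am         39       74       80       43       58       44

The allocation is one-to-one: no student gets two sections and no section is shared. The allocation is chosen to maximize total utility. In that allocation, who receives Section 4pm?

Delgado receives Section 4pm.

Optimal: Watson→Section 1pm (93 points), Mendoza→Section 11am (94 points), Kapoor→Section 10am (80 points), Delgado→Section 4pm (73 points), Bakr→Section 9am (87 points), Novak→Section 2pm (82 points) — total 93+94+80+73+87+82 = 509 points.
Column-greedy (each section in turn goes to its best remaining student) gives 495 points, worse by 14.
No other one-to-one assignment exceeds 509 points.
Delgado's own top section is Section 2pm (84 points), but forcing Delgado→Section 2pm and reassigning the rest optimally gives only 497 points — worse by 12.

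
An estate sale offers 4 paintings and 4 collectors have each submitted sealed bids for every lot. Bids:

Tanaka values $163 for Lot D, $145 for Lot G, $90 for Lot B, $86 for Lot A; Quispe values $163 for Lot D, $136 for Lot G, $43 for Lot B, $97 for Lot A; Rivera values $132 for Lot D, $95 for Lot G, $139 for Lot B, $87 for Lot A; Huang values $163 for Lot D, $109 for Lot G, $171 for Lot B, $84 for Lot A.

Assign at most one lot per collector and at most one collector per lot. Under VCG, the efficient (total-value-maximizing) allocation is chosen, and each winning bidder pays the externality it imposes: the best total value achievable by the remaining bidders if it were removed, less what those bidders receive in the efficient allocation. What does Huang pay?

Efficient allocation: Tanaka→Lot G ($145), Quispe→Lot D ($163), Rivera→Lot A ($87), Huang→Lot B ($171); total welfare W = $566.
Huang receives Lot B at value $171, so the others get W − 171 = $395.
Without Huang: best allocation of the remaining 3 bidders over all 4 lots is Tanaka→Lot G ($145), Quispe→Lot D ($163), Rivera→Lot B ($139), total $447.
VCG payment = (others' best without Huang) − (others' welfare with Huang) = 447 − 395 = $52.

Huang pays $52.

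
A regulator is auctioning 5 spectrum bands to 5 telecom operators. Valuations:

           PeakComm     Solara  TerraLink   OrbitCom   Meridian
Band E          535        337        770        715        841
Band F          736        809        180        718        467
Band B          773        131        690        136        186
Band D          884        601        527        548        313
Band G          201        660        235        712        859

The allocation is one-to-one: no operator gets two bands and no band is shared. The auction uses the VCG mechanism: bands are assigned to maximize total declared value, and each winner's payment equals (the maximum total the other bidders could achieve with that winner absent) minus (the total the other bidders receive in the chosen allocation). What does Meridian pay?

Efficient allocation: PeakComm→Band D ($884M), Solara→Band F ($809M), TerraLink→Band B ($690M), OrbitCom→Band E ($715M), Meridian→Band G ($859M); total welfare W = $3957M.
Meridian receives Band G at value $859M, so the others get W − 859 = $3098M.
Without Meridian: best allocation of the remaining 4 bidders over all 5 bands is PeakComm→Band D ($884M), Solara→Band F ($809M), TerraLink→Band E ($770M), OrbitCom→Band G ($712M), total $3175M.
VCG payment = (others' best without Meridian) − (others' welfare with Meridian) = 3175 − 3098 = $77M.

Meridian pays $77M.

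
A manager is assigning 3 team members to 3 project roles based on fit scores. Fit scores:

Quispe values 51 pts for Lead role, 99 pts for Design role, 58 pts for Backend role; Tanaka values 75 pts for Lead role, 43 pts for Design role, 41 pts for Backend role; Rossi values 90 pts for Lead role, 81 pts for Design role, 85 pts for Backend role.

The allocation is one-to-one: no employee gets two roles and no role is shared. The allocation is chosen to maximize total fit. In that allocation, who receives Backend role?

Rossi receives Backend role.

This is the linear assignment problem.
Optimal: Quispe→Design role (99 pts), Tanaka→Lead role (75 pts), Rossi→Backend role (85 pts) — total 99+75+85 = 259 pts.
Column-greedy (each role in turn goes to its best remaining employee) gives 230 pts, worse by 29.
Swapping Tanaka↔Quispe (Tanaka→Design role 43 pts, Quispe→Lead role 51 pts) loses 80.
No other one-to-one assignment exceeds 259 pts.
Rossi's own top role is Lead role (90 pts), but forcing Rossi→Lead role and reassigning the rest optimally gives only 230 pts — worse by 29.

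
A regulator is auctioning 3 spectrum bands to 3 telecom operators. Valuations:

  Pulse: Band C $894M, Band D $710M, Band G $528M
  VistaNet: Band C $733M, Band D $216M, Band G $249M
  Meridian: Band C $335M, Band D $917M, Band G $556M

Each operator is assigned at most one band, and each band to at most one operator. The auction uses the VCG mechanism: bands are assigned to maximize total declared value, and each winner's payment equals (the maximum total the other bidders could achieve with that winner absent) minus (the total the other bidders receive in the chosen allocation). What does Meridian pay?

Meridian pays $182M.

Efficient allocation: Pulse→Band G ($528M), VistaNet→Band C ($733M), Meridian→Band D ($917M); total welfare W = $2178M.
Meridian receives Band D at value $917M, so the others get W − 917 = $1261M.
Without Meridian: best allocation of the remaining 2 bidders over all 3 bands is Pulse→Band D ($710M), VistaNet→Band C ($733M), total $1443M.
VCG payment = (others' best without Meridian) − (others' welfare with Meridian) = 1443 − 1261 = $182M.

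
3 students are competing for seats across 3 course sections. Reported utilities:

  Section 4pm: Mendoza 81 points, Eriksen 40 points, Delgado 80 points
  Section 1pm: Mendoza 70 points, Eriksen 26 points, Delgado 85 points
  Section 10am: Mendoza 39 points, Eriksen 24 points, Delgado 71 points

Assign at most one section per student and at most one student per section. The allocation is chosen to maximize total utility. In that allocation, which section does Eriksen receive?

Treat this as an assignment problem: match each student to one section.
Optimal: Mendoza→Section 4pm (81 points), Eriksen→Section 10am (24 points), Delgado→Section 1pm (85 points) — total 81+24+85 = 190 points.
Row-greedy (each student in turn takes its best remaining section) gives 178 points, worse by 12.
Eriksen's own top section is Section 4pm (40 points), but forcing Eriksen→Section 4pm and reassigning the rest optimally gives only 181 points — worse by 9.

Eriksen receives Section 10am.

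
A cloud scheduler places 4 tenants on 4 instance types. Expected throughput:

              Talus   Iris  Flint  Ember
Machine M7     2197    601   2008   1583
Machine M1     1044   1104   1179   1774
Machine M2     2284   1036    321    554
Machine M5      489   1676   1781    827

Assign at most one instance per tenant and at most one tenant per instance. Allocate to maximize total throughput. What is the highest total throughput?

Maximum total: 7742 ops/s

Optimal: Talus→Machine M2 (2284 ops/s), Iris→Machine M5 (1676 ops/s), Flint→Machine M7 (2008 ops/s), Ember→Machine M1 (1774 ops/s) — total 2284+1676+2008+1774 = 7742 ops/s.
Column-greedy (each instance in turn goes to its best remaining tenant) gives 6788 ops/s, worse by 954.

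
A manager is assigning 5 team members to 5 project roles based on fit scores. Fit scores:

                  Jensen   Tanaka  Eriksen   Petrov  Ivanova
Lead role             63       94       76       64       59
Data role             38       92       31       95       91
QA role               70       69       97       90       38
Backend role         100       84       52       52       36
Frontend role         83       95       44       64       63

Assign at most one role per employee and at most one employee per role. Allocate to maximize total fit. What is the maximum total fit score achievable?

This is a one-to-one assignment (maximum-weight bipartite matching).
Optimal: Jensen→Backend role (100 pts), Tanaka→Frontend role (95 pts), Eriksen→Lead role (76 pts), Petrov→QA role (90 pts), Ivanova→Data role (91 pts) — total 100+95+76+90+91 = 452 pts.
Row-greedy (each employee in turn takes its best remaining role) gives 446 pts, worse by 6.

Maximum total: 452 pts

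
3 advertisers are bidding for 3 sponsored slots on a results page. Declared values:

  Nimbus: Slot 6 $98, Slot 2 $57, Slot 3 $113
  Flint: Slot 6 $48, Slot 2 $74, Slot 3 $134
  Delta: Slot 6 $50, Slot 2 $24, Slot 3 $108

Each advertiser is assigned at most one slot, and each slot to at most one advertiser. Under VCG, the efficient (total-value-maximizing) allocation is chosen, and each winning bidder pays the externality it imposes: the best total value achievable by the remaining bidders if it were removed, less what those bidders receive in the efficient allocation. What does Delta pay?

Efficient allocation: Nimbus→Slot 6 ($98), Flint→Slot 2 ($74), Delta→Slot 3 ($108); total welfare W = $280.
Delta receives Slot 3 at value $108, so the others get W − 108 = $172.
Without Delta: best allocation of the remaining 2 bidders over all 3 slots is Nimbus→Slot 6 ($98), Flint→Slot 3 ($134), total $232.
VCG payment = (others' best without Delta) − (others' welfare with Delta) = 232 − 172 = $60.

Delta pays $60.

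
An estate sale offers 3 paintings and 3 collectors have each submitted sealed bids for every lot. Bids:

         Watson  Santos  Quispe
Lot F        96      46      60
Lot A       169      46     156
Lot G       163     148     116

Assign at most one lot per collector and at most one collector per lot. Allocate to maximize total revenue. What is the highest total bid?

Maximum total: $400

This is a one-to-one assignment (maximum-weight bipartite matching).
Optimal: Watson→Lot F ($96), Santos→Lot G ($148), Quispe→Lot A ($156) — total 96+148+156 = $400.
Row-greedy (each collector in turn takes its best remaining lot) gives $377, worse by 23.
Next-best assignment: Watson→Lot A, Santos→Lot G, Quispe→Lot F = $377.
Checked against all permutations: $400 is optimal.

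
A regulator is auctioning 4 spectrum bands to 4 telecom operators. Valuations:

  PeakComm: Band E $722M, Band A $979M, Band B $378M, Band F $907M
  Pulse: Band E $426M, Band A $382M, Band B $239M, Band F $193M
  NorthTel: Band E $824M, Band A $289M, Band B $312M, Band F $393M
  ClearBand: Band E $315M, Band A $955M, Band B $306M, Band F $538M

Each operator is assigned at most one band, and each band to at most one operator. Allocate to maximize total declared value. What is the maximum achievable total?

Maximum total: $2925M

Optimal: PeakComm→Band F ($907M), Pulse→Band B ($239M), NorthTel→Band E ($824M), ClearBand→Band A ($955M) — total 907+239+824+955 = $2925M.
Max-entry greedy (repeatedly take the single best remaining cell) gives $2580M, worse by 345.
Next-best assignment: PeakComm→Band F, Pulse→Band E, NorthTel→Band B, ClearBand→Band A = $2600M.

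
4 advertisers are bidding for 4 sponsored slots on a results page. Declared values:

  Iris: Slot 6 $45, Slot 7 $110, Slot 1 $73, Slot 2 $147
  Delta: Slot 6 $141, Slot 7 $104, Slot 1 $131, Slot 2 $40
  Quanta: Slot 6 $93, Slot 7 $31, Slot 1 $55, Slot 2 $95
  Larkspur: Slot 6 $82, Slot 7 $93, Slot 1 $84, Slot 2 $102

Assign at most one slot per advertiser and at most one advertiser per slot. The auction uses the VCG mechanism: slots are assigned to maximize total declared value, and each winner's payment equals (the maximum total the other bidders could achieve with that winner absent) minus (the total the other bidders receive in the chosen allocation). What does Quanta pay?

Quanta pays $10.

Efficient allocation: Iris→Slot 2 ($147), Delta→Slot 1 ($131), Quanta→Slot 6 ($93), Larkspur→Slot 7 ($93); total welfare W = $464.
Quanta receives Slot 6 at value $93, so the others get W − 93 = $371.
Without Quanta: best allocation of the remaining 3 bidders over all 4 slots is Iris→Slot 2 ($147), Delta→Slot 6 ($141), Larkspur→Slot 7 ($93), total $381.
VCG payment = (others' best without Quanta) − (others' welfare with Quanta) = 381 − 371 = $10.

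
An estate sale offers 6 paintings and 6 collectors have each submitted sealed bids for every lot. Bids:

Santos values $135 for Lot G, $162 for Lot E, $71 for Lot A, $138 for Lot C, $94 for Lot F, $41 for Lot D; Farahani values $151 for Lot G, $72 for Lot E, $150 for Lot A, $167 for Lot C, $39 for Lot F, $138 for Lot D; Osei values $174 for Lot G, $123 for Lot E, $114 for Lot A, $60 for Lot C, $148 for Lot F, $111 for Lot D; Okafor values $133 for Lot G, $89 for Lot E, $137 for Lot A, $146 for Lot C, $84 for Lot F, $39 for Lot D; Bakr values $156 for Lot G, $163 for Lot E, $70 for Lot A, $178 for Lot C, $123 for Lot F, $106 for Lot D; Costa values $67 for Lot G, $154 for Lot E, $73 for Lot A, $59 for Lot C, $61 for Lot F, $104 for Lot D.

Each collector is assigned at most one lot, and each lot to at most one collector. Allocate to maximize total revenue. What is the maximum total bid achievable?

Maximum total: $890

Optimal: Santos→Lot G ($135), Farahani→Lot D ($138), Osei→Lot F ($148), Okafor→Lot A ($137), Bakr→Lot C ($178), Costa→Lot E ($154) — total 135+138+148+137+178+154 = $890.
Max-entry greedy (repeatedly take the single best remaining cell) gives $852, worse by 38.
Swapping Osei↔Bakr (Osei→Lot C $60, Bakr→Lot F $123) loses 143.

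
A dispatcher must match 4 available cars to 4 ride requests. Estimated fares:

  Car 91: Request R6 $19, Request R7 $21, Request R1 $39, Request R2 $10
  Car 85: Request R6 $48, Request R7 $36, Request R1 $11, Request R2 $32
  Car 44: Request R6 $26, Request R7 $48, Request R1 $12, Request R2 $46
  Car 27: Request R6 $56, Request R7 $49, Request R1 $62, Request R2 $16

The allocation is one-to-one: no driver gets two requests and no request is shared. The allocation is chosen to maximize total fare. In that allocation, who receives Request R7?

Car 27 receives Request R7.

Optimal: Car 91→Request R1 ($39), Car 85→Request R6 ($48), Car 44→Request R2 ($46), Car 27→Request R7 ($49) — total 39+48+46+49 = $182.
Row-greedy (each driver in turn takes its best remaining request) gives $151, worse by 31.
Next-best assignment: Car 91→Request R7, Car 85→Request R6, Car 44→Request R2, Car 27→Request R1 = $177.
No other one-to-one assignment exceeds $182.
Car 27's own top request is Request R1 ($62), but forcing Car 27→Request R1 and reassigning the rest optimally gives only $177 — worse by 5.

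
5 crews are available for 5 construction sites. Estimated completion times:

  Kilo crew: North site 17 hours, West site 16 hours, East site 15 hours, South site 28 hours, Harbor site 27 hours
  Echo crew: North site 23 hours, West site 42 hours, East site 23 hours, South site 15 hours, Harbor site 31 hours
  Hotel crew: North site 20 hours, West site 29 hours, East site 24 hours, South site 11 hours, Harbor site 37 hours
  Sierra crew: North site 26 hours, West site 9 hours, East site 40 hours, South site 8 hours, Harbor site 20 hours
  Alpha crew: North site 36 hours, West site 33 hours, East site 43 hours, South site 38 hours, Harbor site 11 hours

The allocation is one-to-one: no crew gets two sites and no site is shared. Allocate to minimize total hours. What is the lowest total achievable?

Optimal: Kilo crew→East site (15 hours), Echo crew→North site (23 hours), Hotel crew→South site (11 hours), Sierra crew→West site (9 hours), Alpha crew→Harbor site (11 hours) — total 15+23+11+9+11 = 69 hours.
Row-greedy (each crew in turn takes its cheapest remaining site) gives 70 hours, worse by 1.
Swapping Hotel crew↔Alpha crew (Hotel crew→Harbor site 37 hours, Alpha crew→South site 38 hours) adds 53.

Min total: 69 hours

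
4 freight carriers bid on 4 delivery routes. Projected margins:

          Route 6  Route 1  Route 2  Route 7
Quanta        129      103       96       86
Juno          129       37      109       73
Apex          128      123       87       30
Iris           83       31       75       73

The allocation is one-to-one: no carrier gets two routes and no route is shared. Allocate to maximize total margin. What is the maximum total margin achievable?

Optimal: Quanta→Route 6 ($129k), Juno→Route 2 ($109k), Apex→Route 1 ($123k), Iris→Route 7 ($73k) — total 129+109+123+73 = $434k.
No other one-to-one assignment exceeds $434k.

Max total: $434k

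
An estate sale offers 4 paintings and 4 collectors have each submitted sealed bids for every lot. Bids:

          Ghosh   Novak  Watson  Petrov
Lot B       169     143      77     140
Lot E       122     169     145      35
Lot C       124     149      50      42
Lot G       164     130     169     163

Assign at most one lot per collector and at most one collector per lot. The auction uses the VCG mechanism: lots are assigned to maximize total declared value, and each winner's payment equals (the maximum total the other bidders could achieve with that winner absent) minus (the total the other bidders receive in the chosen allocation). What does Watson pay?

Efficient allocation: Ghosh→Lot B ($169), Novak→Lot C ($149), Watson→Lot E ($145), Petrov→Lot G ($163); total welfare W = $626.
Watson receives Lot E at value $145, so the others get W − 145 = $481.
Without Watson: best allocation of the remaining 3 bidders over all 4 lots is Ghosh→Lot B ($169), Novak→Lot E ($169), Petrov→Lot G ($163), total $501.
VCG payment = (others' best without Watson) − (others' welfare with Watson) = 501 − 481 = $20.

Watson pays $20.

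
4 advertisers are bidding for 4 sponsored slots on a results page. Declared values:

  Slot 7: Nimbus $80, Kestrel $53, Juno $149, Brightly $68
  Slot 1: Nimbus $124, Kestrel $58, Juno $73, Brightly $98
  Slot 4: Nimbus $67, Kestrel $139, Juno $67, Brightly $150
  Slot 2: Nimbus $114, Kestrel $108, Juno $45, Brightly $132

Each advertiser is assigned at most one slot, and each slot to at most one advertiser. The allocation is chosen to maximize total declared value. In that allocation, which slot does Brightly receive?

Brightly receives Slot 2.

This is the linear assignment problem.
Optimal: Nimbus→Slot 1 ($124), Kestrel→Slot 4 ($139), Juno→Slot 7 ($149), Brightly→Slot 2 ($132) — total 124+139+149+132 = $544.
Column-greedy (each slot in turn goes to its best remaining advertiser) gives $531, worse by 13.
Swapping Brightly↔Kestrel (Brightly→Slot 4 $150, Kestrel→Slot 2 $108) loses 13.
Brightly's own top slot is Slot 4 ($150), but forcing Brightly→Slot 4 and reassigning the rest optimally gives only $531 — worse by 13.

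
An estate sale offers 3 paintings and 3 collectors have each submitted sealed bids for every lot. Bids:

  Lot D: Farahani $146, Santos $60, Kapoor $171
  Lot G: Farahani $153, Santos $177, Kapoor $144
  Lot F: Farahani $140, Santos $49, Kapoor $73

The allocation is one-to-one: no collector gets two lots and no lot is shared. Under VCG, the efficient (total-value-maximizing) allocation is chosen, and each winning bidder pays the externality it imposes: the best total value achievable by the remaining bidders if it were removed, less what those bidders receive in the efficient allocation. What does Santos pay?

Santos pays $13.

Efficient allocation: Farahani→Lot F ($140), Santos→Lot G ($177), Kapoor→Lot D ($171); total welfare W = $488.
Santos receives Lot G at value $177, so the others get W − 177 = $311.
Without Santos: best allocation of the remaining 2 bidders over all 3 lots is Farahani→Lot G ($153), Kapoor→Lot D ($171), total $324.
VCG payment = (others' best without Santos) − (others' welfare with Santos) = 324 − 311 = $13.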